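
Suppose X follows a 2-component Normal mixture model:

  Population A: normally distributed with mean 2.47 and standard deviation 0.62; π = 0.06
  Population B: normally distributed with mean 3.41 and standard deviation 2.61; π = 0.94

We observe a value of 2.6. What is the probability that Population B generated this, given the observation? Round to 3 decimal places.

P(component k | x) = w_k·f_k(x) / marginal(x), where marginal(x) = Σ_j w_j·f_j(x).
Component likelihoods at x = 2.6:
  p_A = (1/(0.62·√(2π)))·exp(−(2.6−2.47)²/(2·0.62²)) = 0.643455·exp(-0.02198) = 0.629465
  p_B = (1/(2.61·√(2π)))·exp(−(2.6−3.41)²/(2·2.61²)) = 0.152851·exp(-0.04816) = 0.145665
Multiply by the mixture weights:
  w_A·p_A = 0.06 × 0.629465 = 0.0377679
  w_B·p_B = 0.94 × 0.145665 = 0.136925
Normaliser: 0.0377679 + 0.136925 = 0.174693
P(Population B | the observation) = 0.136925 / 0.174693 ≈ 0.784

0.784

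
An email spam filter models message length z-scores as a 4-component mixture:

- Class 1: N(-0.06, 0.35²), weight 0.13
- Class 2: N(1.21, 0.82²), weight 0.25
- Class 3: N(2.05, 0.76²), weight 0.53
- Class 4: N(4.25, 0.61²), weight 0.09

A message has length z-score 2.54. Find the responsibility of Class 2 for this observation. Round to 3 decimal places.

By Bayes' theorem, P(k | x) = P(Z=k) f_k(x) / Σ_j P(Z=j) f_j(x).
Normal densities:
  p_1 = (1/(0.35·√(2π)))·exp(−(2.54−-0.06)²/(2·0.35²)) = 1.139835·exp(-27.59184) = 1.18539e-12
  p_2 = (1/(0.82·√(2π)))·exp(−(2.54−1.21)²/(2·0.82²)) = 0.486515·exp(-1.31536) = 0.130569
  p_3 = (1/(0.76·√(2π)))·exp(−(2.54−2.05)²/(2·0.76²)) = 0.524924·exp(-0.20784) = 0.426414
  p_4 = (1/(0.61·√(2π)))·exp(−(2.54−4.25)²/(2·0.61²)) = 0.654004·exp(-3.92919) = 0.0128575
Multiply by the mixture weights:
  P(Z=1)·p_1 = 0.13 × 1.18539e-12 = 1.541e-13
  P(Z=2)·p_2 = 0.25 × 0.130569 = 0.0326423
  P(Z=3)·p_3 = 0.53 × 0.426414 = 0.225999
  P(Z=4)·p_4 = 0.09 × 0.0128575 = 0.00115718
Marginal: 1.541e-13 + 0.0326423 + 0.225999 + 0.00115718 = 0.259799
So the posterior for Class 2 is 0.0326423 / 0.259799 ≈ 0.126.

0.126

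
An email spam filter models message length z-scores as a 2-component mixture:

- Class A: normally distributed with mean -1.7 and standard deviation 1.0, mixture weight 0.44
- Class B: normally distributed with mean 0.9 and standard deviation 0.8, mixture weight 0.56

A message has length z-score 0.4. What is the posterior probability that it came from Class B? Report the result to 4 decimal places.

0.9223

Apply Bayes' rule: the posterior for each component is proportional to its prior times its likelihood at x.
Component likelihoods at x = 0.4:
  f_A = (1/(1.0·√(2π)))·exp(−(0.4−-1.7)²/(2·1.0²)) = 0.398942·exp(-2.20500) = 0.0439836
  f_B = (1/(0.8·√(2π)))·exp(−(0.4−0.9)²/(2·0.8²)) = 0.498678·exp(-0.19531) = 0.410201
Unnormalised posteriors:
  P(Z=A)·f_A = 0.44 × 0.0439836 = 0.0193528
  P(Z=B)·f_B = 0.56 × 0.410201 = 0.229713
Marginal: 0.0193528 + 0.229713 = 0.249065
P(Class B | the observation) = 0.229713 / 0.249065 ≈ 0.9223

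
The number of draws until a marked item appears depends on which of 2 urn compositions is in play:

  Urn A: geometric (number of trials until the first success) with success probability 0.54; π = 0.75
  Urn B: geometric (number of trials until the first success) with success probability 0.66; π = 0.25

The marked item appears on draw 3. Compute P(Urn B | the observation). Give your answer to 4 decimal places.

By Bayes' theorem, P(k | x) = π_k f_k(x) / Σ_j π_j f_j(x).
Evaluate each component's likelihood at the observed value:
  f_A = 0.54·(1−0.54)^2 = 0.54·0.2116 = 0.114264
  f_B = 0.66·(1−0.66)^2 = 0.66·0.1156 = 0.076296
Multiply by the mixture weights:
  π_A·f_A = 0.75 × 0.114264 = 0.085698
  π_B·f_B = 0.25 × 0.076296 = 0.019074
Normaliser: 0.085698 + 0.019074 = 0.104772
P(Urn B | the observation) = 0.019074 / 0.104772 ≈ 0.1821

0.1821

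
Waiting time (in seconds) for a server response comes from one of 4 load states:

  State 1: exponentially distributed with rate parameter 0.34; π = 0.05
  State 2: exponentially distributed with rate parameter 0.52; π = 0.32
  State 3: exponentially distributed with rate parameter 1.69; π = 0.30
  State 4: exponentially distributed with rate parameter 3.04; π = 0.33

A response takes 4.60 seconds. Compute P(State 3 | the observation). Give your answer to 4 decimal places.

0.0112

P(component k | x) = P(Z=k)·f_k(x) / marginal(x), where marginal(x) = Σ_j P(Z=j)·f_j(x).
Evaluate each component's likelihood at the observed value:
  L_1 = 0.34·e^(−0.34·4.60) = 0.34·e^(−1.5640) = 0.071161
  L_2 = 0.52·e^(−0.52·4.60) = 0.52·e^(−2.3920) = 0.0475522
  L_3 = 1.69·e^(−1.69·4.60) = 1.69·e^(−7.7740) = 0.000710692
  L_4 = 3.04·e^(−3.04·4.60) = 3.04·e^(−13.9840) = 2.56862e-06
Unnormalised posteriors:
  P(Z=1)·L_1 = 0.05 × 0.071161 = 0.00355805
  P(Z=2)·L_2 = 0.32 × 0.0475522 = 0.0152167
  P(Z=3)·L_3 = 0.30 × 0.000710692 = 0.000213208
  P(Z=4)·L_4 = 0.33 × 2.56862e-06 = 8.47644e-07
Sum: 0.00355805 + 0.0152167 + 0.000213208 + 8.47644e-07 = 0.0189888
Responsibility of State 3: 0.000213208 / 0.0189888 ≈ 0.0112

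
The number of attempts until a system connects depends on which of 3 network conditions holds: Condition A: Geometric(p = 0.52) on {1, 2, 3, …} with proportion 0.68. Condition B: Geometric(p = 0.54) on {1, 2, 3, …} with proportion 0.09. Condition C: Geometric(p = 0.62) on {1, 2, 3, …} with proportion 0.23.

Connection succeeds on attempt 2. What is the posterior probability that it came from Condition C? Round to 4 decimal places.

0.2200

Posterior ∝ prior × likelihood, so P(k | x) ∝ π_k f_k(x); normalise over all components.
Geometric probabilities:
  p_A = 0.52·(1−0.52)^1 = 0.52·0.48 = 0.2496
  p_B = 0.54·(1−0.54)^1 = 0.54·0.46 = 0.2484
  p_C = 0.62·(1−0.62)^1 = 0.62·0.38 = 0.2356
Prior × likelihood for each component:
  π_A·p_A = 0.68 × 0.2496 = 0.169728
  π_B·p_B = 0.09 × 0.2484 = 0.022356
  π_C·p_C = 0.23 × 0.2356 = 0.054188
Sum: 0.169728 + 0.022356 + 0.054188 = 0.246272
Responsibility of Condition C: 0.054188 / 0.246272 ≈ 0.2200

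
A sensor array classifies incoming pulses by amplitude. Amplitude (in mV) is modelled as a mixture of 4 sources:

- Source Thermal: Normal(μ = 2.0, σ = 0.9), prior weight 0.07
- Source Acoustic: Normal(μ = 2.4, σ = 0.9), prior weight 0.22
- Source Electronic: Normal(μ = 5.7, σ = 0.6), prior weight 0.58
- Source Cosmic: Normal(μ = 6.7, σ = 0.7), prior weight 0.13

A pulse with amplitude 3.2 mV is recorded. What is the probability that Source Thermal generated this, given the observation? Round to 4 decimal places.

Posterior ∝ prior × likelihood, so P(k | x) ∝ π_k f_k(x); normalise over all components.
Component likelihoods at x = 3.2 mV:
  p_Thermal = 0.182233
  p_Acoustic = 0.298603
  p_Electronic = 0.000112938
  p_Cosmic = 2.12389e-06
Prior × likelihood for each component:
  π_Thermal·p_Thermal = 0.07 × 0.182233 = 0.0127563
  π_Acoustic·p_Acoustic = 0.22 × 0.298603 = 0.0656927
  π_Electronic·p_Electronic = 0.58 × 0.000112938 = 6.55042e-05
  π_Cosmic·p_Cosmic = 0.13 × 2.12389e-06 = 2.76105e-07
Normaliser: 0.0127563 + 0.0656927 + 6.55042e-05 + 2.76105e-07 = 0.0785148
P(Source Thermal | data) ≈ 0.1625

0.1625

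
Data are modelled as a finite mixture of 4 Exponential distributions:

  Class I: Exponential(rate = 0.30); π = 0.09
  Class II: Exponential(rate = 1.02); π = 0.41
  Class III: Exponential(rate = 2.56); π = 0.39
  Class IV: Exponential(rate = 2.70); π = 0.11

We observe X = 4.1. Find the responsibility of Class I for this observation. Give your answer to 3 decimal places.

0.552

The responsibility of component k is w_k f_k(x) divided by Σ_j w_j f_j(x).
Component likelihoods at x = 4.1:
  p_I = 0.30·e^(−0.30·4.1) = 0.30·e^(−1.2300) = 0.0876878
  p_II = 1.02·e^(−1.02·4.1) = 1.02·e^(−4.1820) = 0.0155733
  p_III = 2.56·e^(−2.56·4.1) = 2.56·e^(−10.4960) = 7.07758e-05
  p_IV = 2.70·e^(−2.70·4.1) = 2.70·e^(−11.0700) = 4.20459e-05
Unnormalised posteriors:
  w_I·p_I = 0.09 × 0.0876878 = 0.0078919
  w_II·p_II = 0.41 × 0.0155733 = 0.00638505
  w_III·p_III = 0.39 × 7.07758e-05 = 2.76026e-05
  w_IV·p_IV = 0.11 × 4.20459e-05 = 4.62505e-06
Marginal: 0.0078919 + 0.00638505 + 2.76026e-05 + 4.62505e-06 = 0.0143092
So the posterior for Class I is 0.0078919 / 0.0143092 ≈ 0.552.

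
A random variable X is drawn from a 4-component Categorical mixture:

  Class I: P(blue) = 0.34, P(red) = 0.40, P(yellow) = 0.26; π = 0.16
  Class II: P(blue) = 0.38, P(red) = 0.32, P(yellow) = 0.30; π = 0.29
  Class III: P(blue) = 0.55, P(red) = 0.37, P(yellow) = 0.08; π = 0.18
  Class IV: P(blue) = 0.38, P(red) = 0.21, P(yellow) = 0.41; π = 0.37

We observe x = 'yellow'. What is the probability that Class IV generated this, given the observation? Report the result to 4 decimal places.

0.5148

By Bayes' theorem, P(k | x) = π_k f_k(x) / Σ_j π_j f_j(x).
Categorical probabilities:
  f_I = 0.26
  f_II = 0.3
  f_III = 0.08
  f_IV = 0.41
Unnormalised posteriors:
  π_I·f_I = 0.16 × 0.26 = 0.0416
  π_II·f_II = 0.29 × 0.3 = 0.087
  π_III·f_III = 0.18 × 0.08 = 0.0144
  π_IV·f_IV = 0.37 × 0.41 = 0.1517
Denominator: 0.0416 + 0.087 + 0.0144 + 0.1517 = 0.2947
P(Class IV | the observation) ≈ 0.5148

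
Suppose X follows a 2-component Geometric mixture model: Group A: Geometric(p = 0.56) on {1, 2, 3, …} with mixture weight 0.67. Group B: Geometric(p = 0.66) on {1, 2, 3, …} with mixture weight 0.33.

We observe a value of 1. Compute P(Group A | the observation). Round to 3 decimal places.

By Bayes' theorem, P(k | x) = π_k f_k(x) / Σ_j π_j f_j(x).
Geometric probabilities:
  p_A = 0.56·(1−0.56)^0 = 0.56·1 = 0.56
  p_B = 0.66·(1−0.66)^0 = 0.66·1 = 0.66
Unnormalised posteriors:
  π_A·p_A = 0.67 × 0.56 = 0.3752
  π_B·p_B = 0.33 × 0.66 = 0.2178
Denominator: 0.3752 + 0.2178 = 0.593
Responsibility of Group A: 0.3752 / 0.593 ≈ 0.633

0.633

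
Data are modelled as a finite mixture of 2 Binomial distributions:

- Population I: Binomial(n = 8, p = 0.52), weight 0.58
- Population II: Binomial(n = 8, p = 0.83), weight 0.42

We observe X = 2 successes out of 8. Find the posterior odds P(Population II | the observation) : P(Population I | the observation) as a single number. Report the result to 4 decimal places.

0.0036

Since P(k|x) ∝ P(Z=k) f_k(x), the posterior odds are P(Z=i) f_i(x) / (P(Z=j) f_j(x)).
Binomial probabilities:
  p_I = C(8,2)·0.52^2·0.48^6 = 28·0.2704·0.0122306 = 0.0926002
  p_II = C(8,2)·0.83^2·0.17^6 = 28·0.6889·2.41376e-05 = 0.000465594
0.00019555 / 0.0537081 ≈ 0.0036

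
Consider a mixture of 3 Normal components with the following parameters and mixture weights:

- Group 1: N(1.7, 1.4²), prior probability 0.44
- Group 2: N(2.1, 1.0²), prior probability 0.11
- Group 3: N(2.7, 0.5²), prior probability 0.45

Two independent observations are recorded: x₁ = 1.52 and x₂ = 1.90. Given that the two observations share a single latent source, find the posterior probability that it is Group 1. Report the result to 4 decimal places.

The responsibility of component k is P(Z=k) f_k(x) divided by Σ_j P(Z=j) f_j(x).
Since both observations come from the same component, the likelihood for component k is f_k(x₁)·f_k(x₂).
  f_1 = [(1/(1.4·√(2π)))·exp(−(1.52−1.7)²/(2·1.4²)) = 0.284959·exp(-0.00827) = 0.282613] × [0.282066] = 0.0797155
  f_2 = [(1/(1.0·√(2π)))·exp(−(1.52−2.1)²/(2·1.0²)) = 0.398942·exp(-0.16820) = 0.33718] × [0.391043] = 0.131852
  f_3 = [(1/(0.5·√(2π)))·exp(−(1.52−2.7)²/(2·0.5²)) = 0.797885·exp(-2.78480) = 0.0492625] × [0.221842] = 0.0109285
Multiply by the mixture weights:
  P(Z=1)·f_1 = 0.44 × 0.0797155 = 0.0350748
  P(Z=2)·f_2 = 0.11 × 0.131852 = 0.0145037
  P(Z=3)·f_3 = 0.45 × 0.0109285 = 0.00491782
Sum: 0.0350748 + 0.0145037 + 0.00491782 = 0.0544963
P(Group 1 | x) ≈ 0.6436

0.6436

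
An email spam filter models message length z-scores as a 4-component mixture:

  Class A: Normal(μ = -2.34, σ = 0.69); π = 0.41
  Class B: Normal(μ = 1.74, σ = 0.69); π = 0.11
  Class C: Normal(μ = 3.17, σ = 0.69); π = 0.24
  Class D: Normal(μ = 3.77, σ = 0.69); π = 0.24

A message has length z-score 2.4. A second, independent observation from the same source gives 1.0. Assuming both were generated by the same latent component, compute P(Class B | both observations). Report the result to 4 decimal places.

0.9769

P(component k | x) = w_k·f_k(x) / marginal(x), where marginal(x) = Σ_j w_j·f_j(x).
Since both observations come from the same component, the likelihood for component k is f_k(x₁)·f_k(x₂).
  L_A = [(1/(0.69·√(2π)))·exp(−(2.4−-2.34)²/(2·0.69²)) = 0.578177·exp(-23.59546) = 3.27101e-11] × [4.72104e-06] = 1.54426e-16
  L_B = [(1/(0.69·√(2π)))·exp(−(2.4−1.74)²/(2·0.69²)) = 0.578177·exp(-0.45747) = 0.36592] × [0.325314] = 0.119039
  L_C = [(1/(0.69·√(2π)))·exp(−(2.4−3.17)²/(2·0.69²)) = 0.578177·exp(-0.62266) = 0.3102] × [0.00411482] = 0.00127642
  L_D = [(1/(0.69·√(2π)))·exp(−(2.4−3.77)²/(2·0.69²)) = 0.578177·exp(-1.97112) = 0.0805406] × [0.000183013] = 1.474e-05
Multiply by the mixture weights:
  w_A·L_A = 0.41 × 1.54426e-16 = 6.33145e-17
  w_B·L_B = 0.11 × 0.119039 = 0.0130943
  w_C·L_C = 0.24 × 0.00127642 = 0.00030634
  w_D·L_D = 0.24 × 1.474e-05 = 3.5376e-06
Evidence: 6.33145e-17 + 0.0130943 + 0.00030634 + 3.5376e-06 = 0.0134041
Responsibility of Class B: 0.0130943 / 0.0134041 ≈ 0.9769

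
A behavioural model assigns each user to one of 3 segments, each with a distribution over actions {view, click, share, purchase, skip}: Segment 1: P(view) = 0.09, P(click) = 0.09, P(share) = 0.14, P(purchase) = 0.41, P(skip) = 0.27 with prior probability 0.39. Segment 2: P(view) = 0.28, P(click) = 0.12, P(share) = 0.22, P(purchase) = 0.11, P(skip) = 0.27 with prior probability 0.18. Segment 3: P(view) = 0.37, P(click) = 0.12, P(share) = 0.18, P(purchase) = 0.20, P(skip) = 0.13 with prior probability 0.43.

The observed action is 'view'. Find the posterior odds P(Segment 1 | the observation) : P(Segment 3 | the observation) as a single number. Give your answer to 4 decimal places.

0.2206

The posterior odds equal the prior odds times the likelihood ratio: (π_i/π_j)·(f_i(x)/f_j(x)).
Evaluate each component's likelihood at the observed value:
  f_1 = 0.09
  f_2 = 0.28
  f_3 = 0.37
0.0351 / 0.1591 ≈ 0.2206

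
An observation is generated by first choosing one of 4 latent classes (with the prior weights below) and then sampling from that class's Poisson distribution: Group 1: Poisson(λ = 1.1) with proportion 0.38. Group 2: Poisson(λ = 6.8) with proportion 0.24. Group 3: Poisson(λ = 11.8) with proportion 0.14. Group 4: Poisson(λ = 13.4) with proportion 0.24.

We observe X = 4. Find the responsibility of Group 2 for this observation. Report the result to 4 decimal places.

The responsibility of component k is w_k f_k(x) divided by Σ_j w_j f_j(x).
Poisson probabilities:
  L_1 = 0.0203065
  L_2 = 0.0992252
  L_3 = 0.00606236
  L_4 = 0.00203546
Weight by the priors:
  w_1·L_1 = 0.38 × 0.0203065 = 0.00771648
  w_2·L_2 = 0.24 × 0.0992252 = 0.023814
  w_3·L_3 = 0.14 × 0.00606236 = 0.000848731
  w_4·L_4 = 0.24 × 0.00203546 = 0.00048851
Sum: 0.00771648 + 0.023814 + 0.000848731 + 0.00048851 = 0.0328678
Responsibility of Group 2: 0.023814 / 0.0328678 ≈ 0.7245

0.7245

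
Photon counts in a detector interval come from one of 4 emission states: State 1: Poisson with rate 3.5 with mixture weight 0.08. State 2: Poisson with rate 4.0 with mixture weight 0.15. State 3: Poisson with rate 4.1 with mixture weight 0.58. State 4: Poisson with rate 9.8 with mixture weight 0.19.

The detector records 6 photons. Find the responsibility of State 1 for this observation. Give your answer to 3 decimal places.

0.063

By Bayes' theorem, P(k | x) = P(Z=k) f_k(x) / Σ_j P(Z=j) f_j(x).
Evaluate each component's likelihood at the observed value:
  p_1 = 0.0770983
  p_2 = 0.104196
  p_3 = 0.109336
  p_4 = 0.0682241
Weight by the priors:
  P(Z=1)·p_1 = 0.08 × 0.0770983 = 0.00616787
  P(Z=2)·p_2 = 0.15 × 0.104196 = 0.0156293
  P(Z=3)·p_3 = 0.58 × 0.109336 = 0.0634149
  P(Z=4)·p_4 = 0.19 × 0.0682241 = 0.0129626
Sum: 0.00616787 + 0.0156293 + 0.0634149 + 0.0129626 = 0.0981747
Responsibility of State 1: 0.00616787 / 0.0981747 ≈ 0.063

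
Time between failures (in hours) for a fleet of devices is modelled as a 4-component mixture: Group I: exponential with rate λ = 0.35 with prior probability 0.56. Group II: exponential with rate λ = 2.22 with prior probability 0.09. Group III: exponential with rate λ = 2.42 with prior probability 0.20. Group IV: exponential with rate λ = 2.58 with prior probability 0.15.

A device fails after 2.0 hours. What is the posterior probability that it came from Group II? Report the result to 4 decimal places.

0.0223

P(component k | x) = π_k·f_k(x) / marginal(x), where marginal(x) = Σ_j π_j·f_j(x).
Component likelihoods at x = 2.0 hours:
  L_I = 0.35·e^(−0.35·2.0) = 0.35·e^(−0.7000) = 0.173805
  L_II = 2.22·e^(−2.22·2.0) = 2.22·e^(−4.4400) = 0.026187
  L_III = 2.42·e^(−2.42·2.0) = 2.42·e^(−4.8400) = 0.0191351
  L_IV = 2.58·e^(−2.58·2.0) = 2.58·e^(−5.1600) = 0.0148136
Prior × likelihood for each component:
  π_I·L_I = 0.56 × 0.173805 = 0.0973307
  π_II·L_II = 0.09 × 0.026187 = 0.00235683
  π_III·L_III = 0.20 × 0.0191351 = 0.00382701
  π_IV·L_IV = 0.15 × 0.0148136 = 0.00222204
Normaliser: 0.0973307 + 0.00235683 + 0.00382701 + 0.00222204 = 0.105737
P(Group II | 2.0 hours) = 0.00235683 / 0.105737 ≈ 0.0223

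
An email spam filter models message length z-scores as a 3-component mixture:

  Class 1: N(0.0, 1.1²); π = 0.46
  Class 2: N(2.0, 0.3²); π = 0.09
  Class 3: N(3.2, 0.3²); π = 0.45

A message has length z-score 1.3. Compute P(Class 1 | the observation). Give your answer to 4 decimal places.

P(component k | x) = w_k·f_k(x) / marginal(x), where marginal(x) = Σ_j w_j·f_j(x).
Evaluate each component's likelihood at the observed value:
  L_1 = (1/(1.1·√(2π)))·exp(−(1.3−0.0)²/(2·1.1²)) = 0.362675·exp(-0.69835) = 0.180397
  L_2 = (1/(0.3·√(2π)))·exp(−(1.3−2.0)²/(2·0.3²)) = 1.329808·exp(-2.72222) = 0.0874063
  L_3 = (1/(0.3·√(2π)))·exp(−(1.3−3.2)²/(2·0.3²)) = 1.329808·exp(-20.05556) = 2.59282e-09
Multiply by the mixture weights:
  w_1·L_1 = 0.46 × 0.180397 = 0.0829826
  w_2·L_2 = 0.09 × 0.0874063 = 0.00786657
  w_3·L_3 = 0.45 × 2.59282e-09 = 1.16677e-09
Sum: 0.0829826 + 0.00786657 + 1.16677e-09 = 0.0908491
P(Class 1 | x) ≈ 0.9134

0.9134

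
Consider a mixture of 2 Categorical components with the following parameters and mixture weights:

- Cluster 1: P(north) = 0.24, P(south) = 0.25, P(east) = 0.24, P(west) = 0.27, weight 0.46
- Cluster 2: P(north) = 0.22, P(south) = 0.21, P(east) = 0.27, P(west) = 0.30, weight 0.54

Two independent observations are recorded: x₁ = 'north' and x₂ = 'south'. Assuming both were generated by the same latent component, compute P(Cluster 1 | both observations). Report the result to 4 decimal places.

Apply Bayes' rule: the posterior for each component is proportional to its prior times its likelihood at x.
Since both observations come from the same component, the likelihood for component k is f_k(x₁)·f_k(x₂).
  p_1 = [0.24] × [0.25] = 0.06
  p_2 = [0.22] × [0.21] = 0.0462
Multiply by the mixture weights:
  π_1·p_1 = 0.46 × 0.06 = 0.0276
  π_2·p_2 = 0.54 × 0.0462 = 0.024948
Sum: 0.0276 + 0.024948 = 0.052548
So the posterior for Cluster 1 is 0.0276 / 0.052548 ≈ 0.5252.

0.5252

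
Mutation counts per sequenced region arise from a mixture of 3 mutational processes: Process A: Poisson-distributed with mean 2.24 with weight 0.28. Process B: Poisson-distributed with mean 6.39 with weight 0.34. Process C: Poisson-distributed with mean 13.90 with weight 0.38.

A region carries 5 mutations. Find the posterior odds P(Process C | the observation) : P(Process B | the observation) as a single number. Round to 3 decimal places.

Posterior odds = (P(Z=i) f_i(x)) / (P(Z=j) f_j(x)); the normalising sum cancels.
Poisson probabilities:
  L_A = e^(−2.24)·2.24^5/5! = 0.050031
  L_B = e^(−6.39)·6.39^5/5! = 0.148998
  L_C = e^(−13.90)·13.90^5/5! = 0.00397374
0.00151002 / 0.0506594 ≈ 0.030

0.030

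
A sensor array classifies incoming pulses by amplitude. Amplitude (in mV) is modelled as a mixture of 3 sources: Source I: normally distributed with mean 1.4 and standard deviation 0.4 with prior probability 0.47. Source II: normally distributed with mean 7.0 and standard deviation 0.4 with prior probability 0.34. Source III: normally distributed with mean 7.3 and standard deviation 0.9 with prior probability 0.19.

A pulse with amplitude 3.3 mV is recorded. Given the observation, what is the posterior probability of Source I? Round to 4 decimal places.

Apply Bayes' rule: the posterior for each component is proportional to its prior times its likelihood at x.
Normal densities:
  f_I = 1.25738e-05
  f_II = 2.62536e-19
  f_III = 2.27688e-05
Unnormalised posteriors:
  w_I·f_I = 0.47 × 1.25738e-05 = 5.90967e-06
  w_II·f_II = 0.34 × 2.62536e-19 = 8.92623e-20
  w_III·f_III = 0.19 × 2.27688e-05 = 4.32606e-06
Denominator: 5.90967e-06 + 8.92623e-20 + 4.32606e-06 = 1.02357e-05
P(Source I | x) = 5.90967e-06 / 1.02357e-05 ≈ 0.5774

0.5774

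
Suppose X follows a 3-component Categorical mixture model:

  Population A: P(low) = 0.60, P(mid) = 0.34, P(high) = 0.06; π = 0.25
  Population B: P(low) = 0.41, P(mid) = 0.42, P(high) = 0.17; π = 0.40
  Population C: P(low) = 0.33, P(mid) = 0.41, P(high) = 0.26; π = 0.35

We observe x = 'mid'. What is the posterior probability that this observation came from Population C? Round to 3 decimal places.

0.362

P(component k | x) = w_k·f_k(x) / marginal(x), where marginal(x) = Σ_j w_j·f_j(x).
Component likelihoods at x = 'mid':
  L_A = 0.34
  L_B = 0.42
  L_C = 0.41
Prior × likelihood for each component:
  w_A·L_A = 0.25 × 0.34 = 0.085
  w_B·L_B = 0.40 × 0.42 = 0.168
  w_C·L_C = 0.35 × 0.41 = 0.1435
Evidence: 0.085 + 0.168 + 0.1435 = 0.3965
P(Population C | x) ≈ 0.362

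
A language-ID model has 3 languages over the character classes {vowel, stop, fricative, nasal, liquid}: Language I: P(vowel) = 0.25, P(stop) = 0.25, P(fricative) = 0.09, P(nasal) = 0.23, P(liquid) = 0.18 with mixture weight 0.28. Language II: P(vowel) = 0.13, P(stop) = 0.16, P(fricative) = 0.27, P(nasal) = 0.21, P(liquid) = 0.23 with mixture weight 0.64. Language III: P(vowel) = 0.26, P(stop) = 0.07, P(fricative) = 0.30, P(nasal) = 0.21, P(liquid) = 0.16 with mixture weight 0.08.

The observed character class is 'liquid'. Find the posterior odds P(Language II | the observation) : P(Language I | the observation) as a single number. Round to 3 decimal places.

Since P(k|x) ∝ π_k f_k(x), the posterior odds are π_i f_i(x) / (π_j f_j(x)).
Component likelihoods at x = 'liquid':
  p_I = P(liquid | comp) = 0.18
  p_II = P(liquid | comp) = 0.23
  p_III = P(liquid | comp) = 0.16
Posterior odds = (π_II·p_II) / (π_I·p_I) = (0.64·0.23) / (0.28·0.18) = 0.1472 / 0.0504 ≈ 2.921

2.921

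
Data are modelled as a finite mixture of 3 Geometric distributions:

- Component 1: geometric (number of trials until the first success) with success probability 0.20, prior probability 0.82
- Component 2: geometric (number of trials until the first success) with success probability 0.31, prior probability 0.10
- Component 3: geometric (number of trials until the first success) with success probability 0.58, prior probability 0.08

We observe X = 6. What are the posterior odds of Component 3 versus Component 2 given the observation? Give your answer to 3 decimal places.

0.125

Only the two components matter; the odds are (P(Z=i) f_i(x)) / (P(Z=j) f_j(x)).
Component likelihoods at x = 6:
  p_1 = 0.20·(1−0.20)^5 = 0.20·0.32768 = 0.065536
  p_2 = 0.31·(1−0.31)^5 = 0.31·0.156403 = 0.048485
  p_3 = 0.58·(1−0.58)^5 = 0.58·0.0130691 = 0.00758009
Posterior odds = (P(Z=3)·p_3) / (P(Z=2)·p_2) = (0.08·0.00758009) / (0.10·0.048485) = 0.000606407 / 0.0048485 ≈ 0.125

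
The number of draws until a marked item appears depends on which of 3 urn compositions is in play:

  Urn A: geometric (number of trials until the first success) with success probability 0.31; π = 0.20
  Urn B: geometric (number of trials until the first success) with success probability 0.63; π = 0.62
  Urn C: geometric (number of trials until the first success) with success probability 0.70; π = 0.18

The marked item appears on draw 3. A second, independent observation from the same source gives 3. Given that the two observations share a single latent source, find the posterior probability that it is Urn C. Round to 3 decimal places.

Apply Bayes' rule: the posterior for each component is proportional to its prior times its likelihood at x.
Since both observations come from the same component, the likelihood for component k is f_k(x₁)·f_k(x₂).
  f_A = [0.31·(1−0.31)^2 = 0.31·0.4761 = 0.147591] × [0.147591] = 0.0217831
  f_B = [0.63·(1−0.63)^2 = 0.63·0.1369 = 0.086247] × [0.086247] = 0.00743855
  f_C = [0.70·(1−0.70)^2 = 0.70·0.09 = 0.063] × [0.063] = 0.003969
Unnormalised posteriors:
  P(Z=A)·f_A = 0.20 × 0.0217831 = 0.00435662
  P(Z=B)·f_B = 0.62 × 0.00743855 = 0.0046119
  P(Z=C)·f_C = 0.18 × 0.003969 = 0.00071442
Denominator: 0.00435662 + 0.0046119 + 0.00071442 = 0.00968294
P(Urn C | x) = 0.00071442 / 0.00968294 ≈ 0.074

0.074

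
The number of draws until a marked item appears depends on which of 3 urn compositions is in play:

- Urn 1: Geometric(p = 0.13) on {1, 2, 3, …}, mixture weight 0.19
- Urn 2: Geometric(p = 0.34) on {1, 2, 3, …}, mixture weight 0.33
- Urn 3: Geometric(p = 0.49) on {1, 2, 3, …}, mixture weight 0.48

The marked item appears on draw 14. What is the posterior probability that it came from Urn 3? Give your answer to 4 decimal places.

The responsibility of component k is π_k f_k(x) divided by Σ_j π_j f_j(x).
Evaluate each component's likelihood at the observed value:
  p_1 = 0.13·(1−0.13)^13 = 0.13·0.163588 = 0.0212664
  p_2 = 0.34·(1−0.34)^13 = 0.34·0.00450891 = 0.00153303
  p_3 = 0.49·(1−0.49)^13 = 0.49·0.000157911 = 7.73764e-05
Weight by the priors:
  π_1·p_1 = 0.19 × 0.0212664 = 0.00404061
  π_2·p_2 = 0.33 × 0.00153303 = 0.000505899
  π_3·p_3 = 0.48 × 7.73764e-05 = 3.71407e-05
Normaliser: 0.00404061 + 0.000505899 + 3.71407e-05 = 0.00458365
P(Urn 3 | x) = 3.71407e-05 / 0.00458365 ≈ 0.0081

0.0081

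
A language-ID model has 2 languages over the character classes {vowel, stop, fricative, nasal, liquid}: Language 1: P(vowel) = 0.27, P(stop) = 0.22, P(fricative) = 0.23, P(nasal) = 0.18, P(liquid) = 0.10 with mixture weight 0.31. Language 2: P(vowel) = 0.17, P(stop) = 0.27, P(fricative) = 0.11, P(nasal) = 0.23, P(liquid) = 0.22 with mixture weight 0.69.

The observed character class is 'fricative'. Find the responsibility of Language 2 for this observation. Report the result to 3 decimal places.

Posterior ∝ prior × likelihood, so P(k | x) ∝ w_k f_k(x); normalise over all components.
Categorical probabilities:
  L_1 = 0.23
  L_2 = 0.11
Prior × likelihood for each component:
  w_1·L_1 = 0.31 × 0.23 = 0.0713
  w_2·L_2 = 0.69 × 0.11 = 0.0759
Normaliser: 0.0713 + 0.0759 = 0.1472
So the posterior for Language 2 is 0.0759 / 0.1472 ≈ 0.516.

0.516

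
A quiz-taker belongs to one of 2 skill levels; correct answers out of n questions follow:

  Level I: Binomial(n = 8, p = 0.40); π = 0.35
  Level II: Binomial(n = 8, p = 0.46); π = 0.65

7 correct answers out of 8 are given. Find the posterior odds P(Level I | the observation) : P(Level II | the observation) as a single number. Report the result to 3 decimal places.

0.225

The posterior odds equal the prior odds times the likelihood ratio: (w_i/w_j)·(f_i(x)/f_j(x)).
Evaluate each component's likelihood at the observed value:
  f_I = 0.00786432
  f_II = 0.0188273
Posterior odds = (w_I·f_I) / (w_II·f_II) = (0.35·0.00786432) / (0.65·0.0188273) = 0.00275251 / 0.0122378 ≈ 0.225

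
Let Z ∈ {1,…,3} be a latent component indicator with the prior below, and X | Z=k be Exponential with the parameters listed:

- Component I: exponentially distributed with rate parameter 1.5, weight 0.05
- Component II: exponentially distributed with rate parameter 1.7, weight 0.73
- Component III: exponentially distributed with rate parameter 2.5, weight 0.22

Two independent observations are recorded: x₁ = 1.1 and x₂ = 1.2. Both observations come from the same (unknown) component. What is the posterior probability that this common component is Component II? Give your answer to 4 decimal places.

Apply Bayes' rule: the posterior for each component is proportional to its prior times its likelihood at x.
Since both observations come from the same component, the likelihood for component k is f_k(x₁)·f_k(x₂).
  L_I = [1.5·e^(−1.5·1.1) = 1.5·e^(−1.6500) = 0.288075] × [0.247948] = 0.0714277
  L_II = [1.7·e^(−1.7·1.1) = 1.7·e^(−1.8700) = 0.26201] × [0.221049] = 0.057917
  L_III = [2.5·e^(−2.5·1.1) = 2.5·e^(−2.7500) = 0.15982] × [0.124468] = 0.0198924
Multiply by the mixture weights:
  π_I·L_I = 0.05 × 0.0714277 = 0.00357138
  π_II·L_II = 0.73 × 0.057917 = 0.0422794
  π_III·L_III = 0.22 × 0.0198924 = 0.00437632
Evidence: 0.00357138 + 0.0422794 + 0.00437632 = 0.0502272
P(Component II | x₁,x₂) = 0.0422794 / 0.0502272 ≈ 0.8418

0.8418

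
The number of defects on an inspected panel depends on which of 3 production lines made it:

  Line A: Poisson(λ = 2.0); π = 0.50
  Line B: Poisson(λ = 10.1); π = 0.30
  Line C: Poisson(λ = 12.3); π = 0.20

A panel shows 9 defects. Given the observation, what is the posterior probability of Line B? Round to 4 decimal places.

Apply Bayes' rule: the posterior for each component is proportional to its prior times its likelihood at x.
Evaluate each component's likelihood at the observed value:
  L_A = e^(−2.0)·2.0^9/9! = 0.000190949
  L_B = e^(−10.1)·10.1^9/9! = 0.12381
  L_C = e^(−12.3)·12.3^9/9! = 0.0808278
Prior × likelihood for each component:
  π_A·L_A = 0.50 × 0.000190949 = 9.54746e-05
  π_B·L_B = 0.30 × 0.12381 = 0.0371429
  π_C·L_C = 0.20 × 0.0808278 = 0.0161656
Denominator: 9.54746e-05 + 0.0371429 + 0.0161656 = 0.053404
P(Line B | the observation) = 0.0371429 / 0.053404 ≈ 0.6955

0.6955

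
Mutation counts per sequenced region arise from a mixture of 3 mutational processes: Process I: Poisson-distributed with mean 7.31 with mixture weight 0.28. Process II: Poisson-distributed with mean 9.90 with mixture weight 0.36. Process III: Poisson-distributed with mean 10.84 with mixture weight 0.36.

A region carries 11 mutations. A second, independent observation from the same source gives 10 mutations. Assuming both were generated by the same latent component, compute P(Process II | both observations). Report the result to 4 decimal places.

0.4421

By Bayes' theorem, P(k | x) = π_k f_k(x) / Σ_j π_j f_j(x).
Since both observations come from the same component, the likelihood for component k is f_k(x₁)·f_k(x₂).
  p_I = [0.0533633] × [0.0803005] = 0.0042851
  p_II = [0.112542] × [0.125047] = 0.0140731
  p_III = [0.119238] × [0.120998] = 0.0144275
Prior × likelihood for each component:
  π_I·p_I = 0.28 × 0.0042851 = 0.00119983
  π_II·p_II = 0.36 × 0.0140731 = 0.00506631
  π_III·p_III = 0.36 × 0.0144275 = 0.00519391
Marginal: 0.00119983 + 0.00506631 + 0.00519391 = 0.0114601
So the posterior for Process II is 0.00506631 / 0.0114601 ≈ 0.4421.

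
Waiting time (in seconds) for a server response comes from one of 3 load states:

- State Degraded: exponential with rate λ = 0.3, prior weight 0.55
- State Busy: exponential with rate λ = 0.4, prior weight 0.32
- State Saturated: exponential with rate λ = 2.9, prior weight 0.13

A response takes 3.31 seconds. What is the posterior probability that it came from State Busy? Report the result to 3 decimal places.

0.358

The responsibility of component k is P(Z=k) f_k(x) divided by Σ_j P(Z=j) f_j(x).
Exponential densities:
  p_Degraded = 0.3·e^(−0.3·3.31) = 0.3·e^(−0.9930) = 0.111139
  p_Busy = 0.4·e^(−0.4·3.31) = 0.4·e^(−1.3240) = 0.106428
  p_Saturated = 2.9·e^(−2.9·3.31) = 2.9·e^(−9.5990) = 0.00019661
Multiply by the mixture weights:
  P(Z=Degraded)·p_Degraded = 0.55 × 0.111139 = 0.0611265
  P(Z=Busy)·p_Busy = 0.32 × 0.106428 = 0.0340568
  P(Z=Saturated)·p_Saturated = 0.13 × 0.00019661 = 2.55593e-05
Marginal: 0.0611265 + 0.0340568 + 2.55593e-05 = 0.0952089
Responsibility of State Busy: 0.0340568 / 0.0952089 ≈ 0.358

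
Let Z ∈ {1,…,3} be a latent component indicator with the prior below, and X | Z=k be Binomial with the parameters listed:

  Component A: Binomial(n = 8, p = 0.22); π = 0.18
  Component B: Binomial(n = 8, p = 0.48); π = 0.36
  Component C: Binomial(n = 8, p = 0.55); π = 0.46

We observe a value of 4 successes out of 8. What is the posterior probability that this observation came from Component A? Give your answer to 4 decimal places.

By Bayes' theorem, P(k | x) = π_k f_k(x) / Σ_j π_j f_j(x).
Evaluate each component's likelihood at the observed value:
  L_A = C(8,4)·0.22^4·0.78^4 = 70·0.00234256·0.370151 = 0.060697
  L_B = C(8,4)·0.48^4·0.52^4 = 70·0.0530842·0.0731162 = 0.271692
  L_C = C(8,4)·0.55^4·0.45^4 = 70·0.0915063·0.0410062 = 0.262663
Prior × likelihood for each component:
  π_A·L_A = 0.18 × 0.060697 = 0.0109255
  π_B·L_B = 0.36 × 0.271692 = 0.097809
  π_C·L_C = 0.46 × 0.262663 = 0.120825
Normaliser: 0.0109255 + 0.097809 + 0.120825 = 0.229559
Responsibility of Component A: 0.0109255 / 0.229559 ≈ 0.0476

0.0476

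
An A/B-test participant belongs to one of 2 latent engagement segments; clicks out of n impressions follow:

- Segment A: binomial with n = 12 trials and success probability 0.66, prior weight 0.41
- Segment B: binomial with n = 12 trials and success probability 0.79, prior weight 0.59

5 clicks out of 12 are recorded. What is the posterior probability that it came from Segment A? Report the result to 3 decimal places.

0.892

Posterior ∝ prior × likelihood, so P(k | x) ∝ π_k f_k(x); normalise over all components.
Evaluate each component's likelihood at the observed value:
  L_A = C(12,5)·0.66^5·0.34^7 = 792·0.125233·0.000525234 = 0.0520951
  L_B = C(12,5)·0.79^5·0.21^7 = 792·0.307706·1.80109e-05 = 0.0043893
Unnormalised posteriors:
  π_A·L_A = 0.41 × 0.0520951 = 0.021359
  π_B·L_B = 0.59 × 0.0043893 = 0.00258969
Sum: 0.021359 + 0.00258969 = 0.0239487
Responsibility of Segment A: 0.021359 / 0.0239487 ≈ 0.892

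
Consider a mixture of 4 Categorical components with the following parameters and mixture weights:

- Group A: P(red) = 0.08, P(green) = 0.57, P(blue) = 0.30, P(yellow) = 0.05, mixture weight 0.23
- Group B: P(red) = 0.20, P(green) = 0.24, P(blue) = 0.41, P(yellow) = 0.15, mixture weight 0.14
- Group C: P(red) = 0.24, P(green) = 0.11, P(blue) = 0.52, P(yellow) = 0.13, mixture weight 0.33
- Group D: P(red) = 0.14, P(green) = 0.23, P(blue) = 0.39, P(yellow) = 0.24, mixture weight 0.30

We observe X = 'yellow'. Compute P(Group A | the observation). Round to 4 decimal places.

Posterior ∝ prior × likelihood, so P(k | x) ∝ π_k f_k(x); normalise over all components.
Categorical probabilities:
  p_A = P(yellow | comp) = 0.05
  p_B = P(yellow | comp) = 0.15
  p_C = P(yellow | comp) = 0.13
  p_D = P(yellow | comp) = 0.24
Prior × likelihood for each component:
  π_A·p_A = 0.23 × 0.05 = 0.0115
  π_B·p_B = 0.14 × 0.15 = 0.021
  π_C·p_C = 0.33 × 0.13 = 0.0429
  π_D·p_D = 0.30 × 0.24 = 0.072
Evidence: 0.0115 + 0.021 + 0.0429 + 0.072 = 0.1474
P(Group A | the observation) = 0.0115 / 0.1474 ≈ 0.0780

0.0780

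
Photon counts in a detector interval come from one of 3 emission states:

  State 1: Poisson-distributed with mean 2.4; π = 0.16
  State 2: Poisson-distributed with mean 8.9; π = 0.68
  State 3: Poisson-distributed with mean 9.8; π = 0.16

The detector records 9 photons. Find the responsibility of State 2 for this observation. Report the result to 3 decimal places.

Apply Bayes' rule: the posterior for each component is proportional to its prior times its likelihood at x.
Evaluate each component's likelihood at the observed value:
  L_1 = e^(−2.4)·2.4^9/9! = 0.000660437
  L_2 = e^(−8.9)·8.9^9/9! = 0.131682
  L_3 = e^(−9.8)·9.8^9/9! = 0.127405
Weight by the priors:
  π_1·L_1 = 0.16 × 0.000660437 = 0.00010567
  π_2·L_2 = 0.68 × 0.131682 = 0.0895437
  π_3·L_3 = 0.16 × 0.127405 = 0.0203848
Denominator: 0.00010567 + 0.0895437 + 0.0203848 = 0.110034
Responsibility of State 2: 0.0895437 / 0.110034 ≈ 0.814

0.814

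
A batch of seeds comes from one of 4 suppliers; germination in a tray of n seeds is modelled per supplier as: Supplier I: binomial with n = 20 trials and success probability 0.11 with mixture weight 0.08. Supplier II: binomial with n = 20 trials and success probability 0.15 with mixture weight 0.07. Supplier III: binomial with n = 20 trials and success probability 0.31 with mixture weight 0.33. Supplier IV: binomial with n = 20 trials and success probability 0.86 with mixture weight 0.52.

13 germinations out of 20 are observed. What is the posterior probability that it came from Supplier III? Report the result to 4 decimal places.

By Bayes' theorem, P(k | x) = w_k f_k(x) / Σ_j w_j f_j(x).
Binomial probabilities:
  L_I = C(20,13)·0.11^13·0.89^7 = 77520·3.45227e-13·0.442313 = 1.18372e-08
  L_II = C(20,13)·0.15^13·0.85^7 = 77520·1.9462e-11·0.320577 = 4.83652e-07
  L_III = C(20,13)·0.31^13·0.69^7 = 77520·2.44175e-07·0.0744635 = 0.00140948
  L_IV = C(20,13)·0.86^13·0.14^7 = 77520·0.14076·1.05414e-06 = 0.0115024
Weight by the priors:
  w_I·L_I = 0.08 × 1.18372e-08 = 9.46975e-10
  w_II·L_II = 0.07 × 4.83652e-07 = 3.38556e-08
  w_III·L_III = 0.33 × 0.00140948 = 0.000465129
  w_IV·L_IV = 0.52 × 0.0115024 = 0.00598127
Normaliser: 9.46975e-10 + 3.38556e-08 + 0.000465129 + 0.00598127 = 0.00644643
Responsibility of Supplier III: 0.000465129 / 0.00644643 ≈ 0.0722

0.0722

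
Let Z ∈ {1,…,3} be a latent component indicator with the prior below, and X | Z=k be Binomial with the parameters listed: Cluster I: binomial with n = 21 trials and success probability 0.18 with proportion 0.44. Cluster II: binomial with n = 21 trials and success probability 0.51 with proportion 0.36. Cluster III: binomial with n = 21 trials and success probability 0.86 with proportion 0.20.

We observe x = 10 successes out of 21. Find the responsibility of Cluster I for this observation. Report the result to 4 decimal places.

Posterior ∝ prior × likelihood, so P(k | x) ∝ π_k f_k(x); normalise over all components.
Binomial probabilities:
  L_I = C(21,10)·0.18^10·0.82^11 = 352716·3.57047e-08·0.112707 = 0.00141939
  L_II = C(21,10)·0.51^10·0.49^11 = 352716·0.00119042·0.000390982 = 0.164166
  L_III = C(21,10)·0.86^10·0.14^11 = 352716·0.221302·4.04957e-10 = 3.16095e-05
Unnormalised posteriors:
  π_I·L_I = 0.44 × 0.00141939 = 0.000624533
  π_II·L_II = 0.36 × 0.164166 = 0.0590998
  π_III·L_III = 0.20 × 3.16095e-05 = 6.32191e-06
Evidence: 0.000624533 + 0.0590998 + 6.32191e-06 = 0.0597307
P(Cluster I | the observation) = 0.000624533 / 0.0597307 ≈ 0.0105

0.0105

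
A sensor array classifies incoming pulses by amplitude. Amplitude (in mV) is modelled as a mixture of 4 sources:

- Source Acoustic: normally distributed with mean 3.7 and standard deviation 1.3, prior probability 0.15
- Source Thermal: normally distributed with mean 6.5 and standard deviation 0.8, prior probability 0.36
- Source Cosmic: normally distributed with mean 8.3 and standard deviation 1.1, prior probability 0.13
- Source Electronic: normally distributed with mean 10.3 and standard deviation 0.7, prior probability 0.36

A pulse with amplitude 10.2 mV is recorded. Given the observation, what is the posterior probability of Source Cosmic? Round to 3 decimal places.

0.050

P(component k | x) = π_k·f_k(x) / marginal(x), where marginal(x) = Σ_j π_j·f_j(x).
Evaluate each component's likelihood at the observed value:
  L_Acoustic = 1.14363e-06
  L_Thermal = 1.12955e-05
  L_Cosmic = 0.0815952
  L_Electronic = 0.564132
Unnormalised posteriors:
  π_Acoustic·L_Acoustic = 0.15 × 1.14363e-06 = 1.71545e-07
  π_Thermal·L_Thermal = 0.36 × 1.12955e-05 = 4.06637e-06
  π_Cosmic·L_Cosmic = 0.13 × 0.0815952 = 0.0106074
  π_Electronic·L_Electronic = 0.36 × 0.564132 = 0.203087
Denominator: 1.71545e-07 + 4.06637e-06 + 0.0106074 + 0.203087 = 0.213699
P(Source Cosmic | x) = 0.0106074 / 0.213699 ≈ 0.050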